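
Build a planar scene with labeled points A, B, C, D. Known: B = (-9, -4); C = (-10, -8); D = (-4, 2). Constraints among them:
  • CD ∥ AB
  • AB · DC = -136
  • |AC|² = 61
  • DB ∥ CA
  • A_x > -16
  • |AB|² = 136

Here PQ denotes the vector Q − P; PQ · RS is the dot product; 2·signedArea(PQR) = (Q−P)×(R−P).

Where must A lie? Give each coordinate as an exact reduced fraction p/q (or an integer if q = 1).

A = (-15, -14)

1. A_x = -15  [CD ∥ AB ∩ DB ∥ CA]
2. A_y = -14  [CD ∥ AB ∩ DB ∥ CA]
   → A = (-15, -14)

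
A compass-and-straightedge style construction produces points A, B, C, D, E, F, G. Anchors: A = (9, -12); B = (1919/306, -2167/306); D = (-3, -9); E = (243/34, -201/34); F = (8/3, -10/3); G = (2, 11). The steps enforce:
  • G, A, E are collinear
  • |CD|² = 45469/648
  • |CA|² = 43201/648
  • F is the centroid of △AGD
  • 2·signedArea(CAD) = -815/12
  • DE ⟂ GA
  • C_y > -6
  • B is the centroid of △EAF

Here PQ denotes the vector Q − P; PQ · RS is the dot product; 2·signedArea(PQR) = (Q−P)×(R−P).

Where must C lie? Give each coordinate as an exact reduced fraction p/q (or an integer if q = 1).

C = (2735/612, -3187/612)

1. C_x = 2735/612  [line -3·x + -12·y + -589/12 = 0 ∩ |CA|² = 43201/648]
2. C_y = -3187/612  [line -3·x + -12·y + -589/12 = 0 ∩ |CA|² = 43201/648]
   → C = (2735/612, -3187/612)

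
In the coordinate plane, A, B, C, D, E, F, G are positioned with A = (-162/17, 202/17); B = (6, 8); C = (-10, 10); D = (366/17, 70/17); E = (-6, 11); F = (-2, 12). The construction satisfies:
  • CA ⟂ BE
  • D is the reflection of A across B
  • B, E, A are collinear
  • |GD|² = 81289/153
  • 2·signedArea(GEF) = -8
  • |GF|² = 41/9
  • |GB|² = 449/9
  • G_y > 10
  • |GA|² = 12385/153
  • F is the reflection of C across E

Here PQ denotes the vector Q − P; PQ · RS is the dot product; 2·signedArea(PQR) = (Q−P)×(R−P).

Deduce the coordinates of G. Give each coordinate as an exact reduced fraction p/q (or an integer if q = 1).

G = (-2/3, 31/3)

1. G_x = -2/3  [line -1·x + 4·y + -42 = 0 ∩ |GF|² = 41/9]
2. G_y = 31/3  [line -1·x + 4·y + -42 = 0 ∩ |GF|² = 41/9]
   → G = (-2/3, 31/3)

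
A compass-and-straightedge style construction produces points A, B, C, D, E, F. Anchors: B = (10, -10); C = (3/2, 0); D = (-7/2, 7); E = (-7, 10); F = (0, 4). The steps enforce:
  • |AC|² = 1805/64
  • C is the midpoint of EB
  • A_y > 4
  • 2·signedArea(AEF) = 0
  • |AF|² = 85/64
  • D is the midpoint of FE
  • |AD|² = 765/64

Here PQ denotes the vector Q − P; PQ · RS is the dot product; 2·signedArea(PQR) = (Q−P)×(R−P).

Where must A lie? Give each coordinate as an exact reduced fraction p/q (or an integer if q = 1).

A = (-7/8, 19/4)

1. A_x = -7/8  [line 6·x + 7·y + -28 = 0 ∩ |AC|² = 1805/64]
2. A_y = 19/4  [line 6·x + 7·y + -28 = 0 ∩ |AC|² = 1805/64]
   → A = (-7/8, 19/4)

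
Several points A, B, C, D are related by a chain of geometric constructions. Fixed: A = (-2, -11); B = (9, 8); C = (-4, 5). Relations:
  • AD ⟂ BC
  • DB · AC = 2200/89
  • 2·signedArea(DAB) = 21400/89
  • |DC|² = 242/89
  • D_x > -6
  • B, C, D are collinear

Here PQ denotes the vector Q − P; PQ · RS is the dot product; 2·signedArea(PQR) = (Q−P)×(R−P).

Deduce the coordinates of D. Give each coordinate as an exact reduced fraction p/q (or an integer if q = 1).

D = (-499/89, 412/89)

1. D_x = -499/89  [B, C, D are collinear ∩ AD ⟂ BC]
2. D_y = 412/89  [B, C, D are collinear ∩ AD ⟂ BC]
   → D = (-499/89, 412/89)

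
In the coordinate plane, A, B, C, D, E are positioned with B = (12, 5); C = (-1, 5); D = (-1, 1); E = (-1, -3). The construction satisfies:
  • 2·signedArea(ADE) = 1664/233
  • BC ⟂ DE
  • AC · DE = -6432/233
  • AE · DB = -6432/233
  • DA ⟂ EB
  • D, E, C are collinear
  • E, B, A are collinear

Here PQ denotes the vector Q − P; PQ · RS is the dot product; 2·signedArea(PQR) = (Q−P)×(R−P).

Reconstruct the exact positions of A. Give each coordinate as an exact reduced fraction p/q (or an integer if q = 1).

A = (183/233, -443/233)

1. A_x = 183/233  [E, B, A are collinear ∩ DA ⟂ EB]
2. A_y = -443/233  [E, B, A are collinear ∩ DA ⟂ EB]
   → A = (183/233, -443/233)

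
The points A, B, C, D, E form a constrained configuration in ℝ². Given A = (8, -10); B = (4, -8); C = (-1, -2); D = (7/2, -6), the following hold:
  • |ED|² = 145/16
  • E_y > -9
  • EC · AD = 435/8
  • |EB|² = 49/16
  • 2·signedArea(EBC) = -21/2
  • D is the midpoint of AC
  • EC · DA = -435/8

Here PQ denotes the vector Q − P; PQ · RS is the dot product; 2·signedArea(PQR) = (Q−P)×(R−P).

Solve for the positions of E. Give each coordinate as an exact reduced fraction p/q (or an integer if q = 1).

1. E_x = 23/4  [EC · DA = -435/8 ∩ 2·signedArea(EBC) = -21/2]
2. E_y = -8  [EC · DA = -435/8 ∩ 2·signedArea(EBC) = -21/2]
   → E = (23/4, -8)

E = (23/4, -8)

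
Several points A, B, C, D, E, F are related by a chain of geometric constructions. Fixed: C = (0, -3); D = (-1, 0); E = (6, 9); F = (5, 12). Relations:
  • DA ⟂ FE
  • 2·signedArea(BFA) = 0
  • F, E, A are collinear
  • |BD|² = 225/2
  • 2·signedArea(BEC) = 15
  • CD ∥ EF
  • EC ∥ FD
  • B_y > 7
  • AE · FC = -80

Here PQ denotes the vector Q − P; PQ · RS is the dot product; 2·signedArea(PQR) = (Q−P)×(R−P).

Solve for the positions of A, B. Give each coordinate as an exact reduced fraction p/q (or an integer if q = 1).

A = (8, 3)
B = (13/2, 15/2)

1. A_x = 8  [F, E, A are collinear ∩ DA ⟂ FE]
2. A_y = 3  [F, E, A are collinear ∩ DA ⟂ FE]
   → A = (8, 3)
3. B_x = 13/2  [2·signedArea(BFA) = 0 ∩ 2·signedArea(BEC) = 15]
4. B_y = 15/2  [2·signedArea(BFA) = 0 ∩ 2·signedArea(BEC) = 15]
   → B = (13/2, 15/2)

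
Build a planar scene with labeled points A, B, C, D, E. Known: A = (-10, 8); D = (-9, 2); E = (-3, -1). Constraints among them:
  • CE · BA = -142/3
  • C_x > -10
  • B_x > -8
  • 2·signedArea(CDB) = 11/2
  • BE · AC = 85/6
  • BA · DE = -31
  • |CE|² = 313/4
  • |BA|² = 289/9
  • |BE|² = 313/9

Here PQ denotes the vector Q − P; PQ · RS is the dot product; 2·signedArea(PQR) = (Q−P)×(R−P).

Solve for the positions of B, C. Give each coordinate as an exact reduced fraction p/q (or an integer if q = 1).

B = (-22/3, 3)
C = (-19/2, 5)

1. B_x = -22/3  [line -6·x + 3·y + -53 = 0 ∩ |BE|² = 313/9]
2. B_y = 3  [line -6·x + 3·y + -53 = 0 ∩ |BE|² = 313/9]
   → B = (-22/3, 3)
3. C_x = -19/2  [BE · AC = 85/6 ∩ 2·signedArea(CDB) = 11/2]
4. C_y = 5  [BE · AC = 85/6 ∩ 2·signedArea(CDB) = 11/2]
   → C = (-19/2, 5)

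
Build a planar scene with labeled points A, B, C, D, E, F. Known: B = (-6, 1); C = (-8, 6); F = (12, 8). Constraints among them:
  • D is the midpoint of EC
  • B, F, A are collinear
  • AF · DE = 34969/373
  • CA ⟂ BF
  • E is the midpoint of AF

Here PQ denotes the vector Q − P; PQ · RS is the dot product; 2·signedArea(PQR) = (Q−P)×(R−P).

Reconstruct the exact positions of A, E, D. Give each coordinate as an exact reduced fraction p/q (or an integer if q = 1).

1. A_x = -2256/373  [B, F, A are collinear ∩ CA ⟂ BF]
2. A_y = 366/373  [B, F, A are collinear ∩ CA ⟂ BF]
   → A = (-2256/373, 366/373)
3. E_x = 1110/373  [E is the midpoint of AF]
4. E_y = 1675/373  [E is the midpoint of AF]
   → E = (1110/373, 1675/373)
5. D_x = -937/373  [D is the midpoint of EC]
6. D_y = 3913/746  [D is the midpoint of EC]
   → D = (-937/373, 3913/746)

A = (-2256/373, 366/373)
D = (-937/373, 3913/746)
E = (1110/373, 1675/373)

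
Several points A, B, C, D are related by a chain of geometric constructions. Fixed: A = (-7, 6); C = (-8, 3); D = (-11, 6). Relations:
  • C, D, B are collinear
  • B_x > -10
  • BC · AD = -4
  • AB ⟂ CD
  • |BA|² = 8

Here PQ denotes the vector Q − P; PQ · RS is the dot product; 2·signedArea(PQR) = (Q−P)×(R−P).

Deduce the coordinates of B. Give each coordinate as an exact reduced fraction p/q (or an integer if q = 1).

1. B_x = -9  [C, D, B are collinear ∩ AB ⟂ CD]
2. B_y = 4  [C, D, B are collinear ∩ AB ⟂ CD]
   → B = (-9, 4)

B = (-9, 4)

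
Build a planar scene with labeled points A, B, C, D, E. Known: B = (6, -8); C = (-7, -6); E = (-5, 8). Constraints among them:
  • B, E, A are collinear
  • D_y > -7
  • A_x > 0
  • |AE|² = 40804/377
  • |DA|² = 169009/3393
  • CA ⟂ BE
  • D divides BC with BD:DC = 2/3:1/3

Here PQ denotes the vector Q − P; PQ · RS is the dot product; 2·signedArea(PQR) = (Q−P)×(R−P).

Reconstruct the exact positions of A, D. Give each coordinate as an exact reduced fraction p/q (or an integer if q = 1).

A = (337/377, -216/377)
D = (-8/3, -20/3)

1. A_x = 337/377  [B, E, A are collinear ∩ CA ⟂ BE]
2. A_y = -216/377  [B, E, A are collinear ∩ CA ⟂ BE]
   → A = (337/377, -216/377)
3. D_x = -8/3  [D divides BC with BD:DC = 2/3:1/3]
4. D_y = -20/3  [D divides BC with BD:DC = 2/3:1/3]
   → D = (-8/3, -20/3)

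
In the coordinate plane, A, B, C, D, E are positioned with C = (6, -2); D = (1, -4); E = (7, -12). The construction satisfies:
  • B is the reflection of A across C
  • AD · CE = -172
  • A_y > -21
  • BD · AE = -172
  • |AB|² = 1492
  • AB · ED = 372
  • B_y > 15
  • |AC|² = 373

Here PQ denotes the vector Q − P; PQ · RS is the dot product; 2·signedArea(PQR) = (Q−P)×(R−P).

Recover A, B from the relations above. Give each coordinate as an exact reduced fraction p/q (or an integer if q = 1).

A = (13, -20)
B = (-1, 16)

1. A_x = 13  [line -1·x + 10·y + 213 = 0 ∩ |AC|² = 373]
2. A_y = -20  [line -1·x + 10·y + 213 = 0 ∩ |AC|² = 373]
   → A = (13, -20)
3. B_x = -1  [B is the reflection of A across C]
4. B_y = 16  [B is the reflection of A across C]
   → B = (-1, 16)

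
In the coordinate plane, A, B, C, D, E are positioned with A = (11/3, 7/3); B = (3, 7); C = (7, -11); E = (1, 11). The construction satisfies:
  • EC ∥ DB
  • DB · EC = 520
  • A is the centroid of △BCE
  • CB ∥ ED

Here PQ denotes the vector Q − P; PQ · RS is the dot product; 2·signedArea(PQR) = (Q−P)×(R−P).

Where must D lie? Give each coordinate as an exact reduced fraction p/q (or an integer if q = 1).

D = (-3, 29)

1. D_x = -3  [EC ∥ DB ∩ CB ∥ ED]
2. D_y = 29  [EC ∥ DB ∩ CB ∥ ED]
   → D = (-3, 29)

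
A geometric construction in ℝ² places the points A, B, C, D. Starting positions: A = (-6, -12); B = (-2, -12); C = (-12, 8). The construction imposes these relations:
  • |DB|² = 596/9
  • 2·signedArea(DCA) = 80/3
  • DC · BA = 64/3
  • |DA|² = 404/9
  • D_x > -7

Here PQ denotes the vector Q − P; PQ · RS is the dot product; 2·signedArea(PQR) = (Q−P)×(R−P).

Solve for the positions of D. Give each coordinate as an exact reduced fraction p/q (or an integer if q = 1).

1. D_x = -20/3  [2·signedArea(DCA) = 80/3 ∩ DC · BA = 64/3]
2. D_y = -16/3  [2·signedArea(DCA) = 80/3 ∩ DC · BA = 64/3]
   → D = (-20/3, -16/3)

D = (-20/3, -16/3)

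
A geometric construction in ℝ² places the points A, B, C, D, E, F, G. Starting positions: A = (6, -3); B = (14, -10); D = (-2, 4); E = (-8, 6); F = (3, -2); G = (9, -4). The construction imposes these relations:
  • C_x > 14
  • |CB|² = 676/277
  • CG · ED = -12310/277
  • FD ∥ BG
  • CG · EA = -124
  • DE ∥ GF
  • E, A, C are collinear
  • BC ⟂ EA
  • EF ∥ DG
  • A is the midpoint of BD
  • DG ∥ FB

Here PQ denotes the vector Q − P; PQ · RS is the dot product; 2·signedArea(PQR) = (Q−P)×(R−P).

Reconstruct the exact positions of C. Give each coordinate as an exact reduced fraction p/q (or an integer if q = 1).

C = (4112/277, -2406/277)

1. C_x = 4112/277  [E, A, C are collinear ∩ BC ⟂ EA]
2. C_y = -2406/277  [E, A, C are collinear ∩ BC ⟂ EA]
   → C = (4112/277, -2406/277)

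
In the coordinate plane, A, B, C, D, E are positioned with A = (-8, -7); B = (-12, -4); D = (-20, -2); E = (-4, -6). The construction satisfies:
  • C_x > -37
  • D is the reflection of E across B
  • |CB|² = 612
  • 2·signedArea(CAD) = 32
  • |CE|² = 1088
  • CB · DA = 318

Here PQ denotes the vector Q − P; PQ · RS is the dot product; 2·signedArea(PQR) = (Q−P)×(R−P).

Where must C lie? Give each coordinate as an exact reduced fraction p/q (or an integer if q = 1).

1. C_x = -36  [CB · DA = 318 ∩ 2·signedArea(CAD) = 32]
2. C_y = 2  [CB · DA = 318 ∩ 2·signedArea(CAD) = 32]
   → C = (-36, 2)

C = (-36, 2)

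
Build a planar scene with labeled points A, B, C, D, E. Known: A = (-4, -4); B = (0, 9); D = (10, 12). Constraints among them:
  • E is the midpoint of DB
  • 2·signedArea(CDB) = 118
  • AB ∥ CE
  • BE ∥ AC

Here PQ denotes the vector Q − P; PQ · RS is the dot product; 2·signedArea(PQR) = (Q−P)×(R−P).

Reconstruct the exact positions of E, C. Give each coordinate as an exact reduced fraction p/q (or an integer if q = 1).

C = (1, -5/2)
E = (5, 21/2)

1. E_x = 5  [E is the midpoint of DB]
2. E_y = 21/2  [E is the midpoint of DB]
   → E = (5, 21/2)
3. C_x = 1  [AB ∥ CE ∩ BE ∥ AC]
4. C_y = -5/2  [AB ∥ CE ∩ BE ∥ AC]
   → C = (1, -5/2)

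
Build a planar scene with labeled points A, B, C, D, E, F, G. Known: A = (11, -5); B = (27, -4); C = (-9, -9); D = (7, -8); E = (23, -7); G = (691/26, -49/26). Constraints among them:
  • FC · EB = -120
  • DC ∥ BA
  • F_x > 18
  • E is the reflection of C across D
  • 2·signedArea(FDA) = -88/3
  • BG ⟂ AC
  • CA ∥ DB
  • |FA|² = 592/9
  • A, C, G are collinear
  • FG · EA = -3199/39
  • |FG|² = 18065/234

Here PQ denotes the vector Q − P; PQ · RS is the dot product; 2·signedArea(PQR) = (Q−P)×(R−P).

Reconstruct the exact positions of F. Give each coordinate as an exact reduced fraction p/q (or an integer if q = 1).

F = (19, -19/3)

1. F_x = 19  [2·signedArea(FDA) = -88/3 ∩ FC · EB = -120]
2. F_y = -19/3  [2·signedArea(FDA) = -88/3 ∩ FC · EB = -120]
   → F = (19, -19/3)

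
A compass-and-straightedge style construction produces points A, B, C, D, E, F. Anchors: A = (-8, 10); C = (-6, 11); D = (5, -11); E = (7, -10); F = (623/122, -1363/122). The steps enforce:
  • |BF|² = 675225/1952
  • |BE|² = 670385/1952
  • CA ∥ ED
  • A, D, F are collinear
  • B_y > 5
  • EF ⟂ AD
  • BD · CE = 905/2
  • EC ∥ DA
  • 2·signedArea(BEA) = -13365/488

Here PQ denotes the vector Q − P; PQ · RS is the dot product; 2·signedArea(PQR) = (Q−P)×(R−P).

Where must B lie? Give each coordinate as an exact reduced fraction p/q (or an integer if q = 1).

B = (-1573/488, 2663/488)

1. B_x = -1573/488  [2·signedArea(BEA) = -13365/488 ∩ BD · CE = 905/2]
2. B_y = 2663/488  [2·signedArea(BEA) = -13365/488 ∩ BD · CE = 905/2]
   → B = (-1573/488, 2663/488)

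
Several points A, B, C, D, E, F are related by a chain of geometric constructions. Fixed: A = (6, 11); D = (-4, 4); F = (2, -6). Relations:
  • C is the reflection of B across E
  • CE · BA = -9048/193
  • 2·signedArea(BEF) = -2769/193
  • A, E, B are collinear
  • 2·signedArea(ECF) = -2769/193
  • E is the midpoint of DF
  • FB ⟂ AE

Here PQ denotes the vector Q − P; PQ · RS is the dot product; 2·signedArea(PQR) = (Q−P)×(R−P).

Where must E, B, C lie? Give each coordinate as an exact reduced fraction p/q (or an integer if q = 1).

B = (-466/193, -661/193)
C = (80/193, 275/193)
E = (-1, -1)

1. E_x = -1  [E is the midpoint of DF]
2. E_y = -1  [E is the midpoint of DF]
   → E = (-1, -1)
3. B_x = -466/193  [A, E, B are collinear ∩ FB ⟂ AE]
4. B_y = -661/193  [A, E, B are collinear ∩ FB ⟂ AE]
   → B = (-466/193, -661/193)
5. C_x = 80/193  [C is the reflection of B across E]
6. C_y = 275/193  [C is the reflection of B across E]
   → C = (80/193, 275/193)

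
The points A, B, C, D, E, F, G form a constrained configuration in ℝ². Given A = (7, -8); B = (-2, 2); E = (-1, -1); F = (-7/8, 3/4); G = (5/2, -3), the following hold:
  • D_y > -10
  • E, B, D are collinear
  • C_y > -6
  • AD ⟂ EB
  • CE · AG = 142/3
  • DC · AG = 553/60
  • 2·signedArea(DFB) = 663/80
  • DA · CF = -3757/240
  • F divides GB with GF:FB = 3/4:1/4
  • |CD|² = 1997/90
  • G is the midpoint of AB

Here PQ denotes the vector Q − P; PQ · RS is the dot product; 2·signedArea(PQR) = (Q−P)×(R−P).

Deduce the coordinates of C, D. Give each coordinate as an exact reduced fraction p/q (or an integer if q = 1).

1. D_x = 19/10  [E, B, D are collinear ∩ AD ⟂ EB]
2. D_y = -97/10  [E, B, D are collinear ∩ AD ⟂ EB]
   → D = (19/10, -97/10)
3. C_x = 13/3  [CE · AG = 142/3 ∩ DA · CF = -3757/240]
4. C_y = -17/3  [CE · AG = 142/3 ∩ DA · CF = -3757/240]
   → C = (13/3, -17/3)

C = (13/3, -17/3)
D = (19/10, -97/10)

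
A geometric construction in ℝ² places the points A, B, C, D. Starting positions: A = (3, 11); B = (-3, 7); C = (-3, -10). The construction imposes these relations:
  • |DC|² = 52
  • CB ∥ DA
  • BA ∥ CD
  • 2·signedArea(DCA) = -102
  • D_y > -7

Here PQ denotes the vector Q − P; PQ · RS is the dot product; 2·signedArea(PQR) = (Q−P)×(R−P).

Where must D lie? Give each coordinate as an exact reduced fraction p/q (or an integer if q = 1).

D = (3, -6)

1. D_x = 3  [CB ∥ DA ∩ BA ∥ CD]
2. D_y = -6  [CB ∥ DA ∩ BA ∥ CD]
   → D = (3, -6)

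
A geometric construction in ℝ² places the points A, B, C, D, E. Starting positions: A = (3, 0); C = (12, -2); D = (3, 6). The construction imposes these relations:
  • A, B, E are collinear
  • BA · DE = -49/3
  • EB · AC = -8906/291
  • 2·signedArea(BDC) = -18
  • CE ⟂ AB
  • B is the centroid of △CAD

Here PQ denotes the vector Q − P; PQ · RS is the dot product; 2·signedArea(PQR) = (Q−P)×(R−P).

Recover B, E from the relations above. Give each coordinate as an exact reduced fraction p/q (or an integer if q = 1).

B = (6, 4/3)
E = (948/97, 292/97)

1. B_x = 6  [B is the centroid of △CAD]
2. B_y = 4/3  [B is the centroid of △CAD]
   → B = (6, 4/3)
3. E_x = 948/97  [A, B, E are collinear ∩ CE ⟂ AB]
4. E_y = 292/97  [A, B, E are collinear ∩ CE ⟂ AB]
   → E = (948/97, 292/97)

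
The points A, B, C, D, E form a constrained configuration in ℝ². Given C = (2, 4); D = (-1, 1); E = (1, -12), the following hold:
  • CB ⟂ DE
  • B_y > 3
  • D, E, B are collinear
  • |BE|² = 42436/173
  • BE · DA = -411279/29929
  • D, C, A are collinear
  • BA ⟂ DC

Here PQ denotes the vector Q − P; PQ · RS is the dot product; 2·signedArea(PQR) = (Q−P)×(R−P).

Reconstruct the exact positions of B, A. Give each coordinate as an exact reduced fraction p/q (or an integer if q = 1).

1. B_x = -239/173  [D, E, B are collinear ∩ CB ⟂ DE]
2. B_y = 602/173  [D, E, B are collinear ∩ CB ⟂ DE]
   → B = (-239/173, 602/173)
3. A_x = 17/346  [D, C, A are collinear ∩ BA ⟂ DC]
4. A_y = 709/346  [D, C, A are collinear ∩ BA ⟂ DC]
   → A = (17/346, 709/346)

A = (17/346, 709/346)
B = (-239/173, 602/173)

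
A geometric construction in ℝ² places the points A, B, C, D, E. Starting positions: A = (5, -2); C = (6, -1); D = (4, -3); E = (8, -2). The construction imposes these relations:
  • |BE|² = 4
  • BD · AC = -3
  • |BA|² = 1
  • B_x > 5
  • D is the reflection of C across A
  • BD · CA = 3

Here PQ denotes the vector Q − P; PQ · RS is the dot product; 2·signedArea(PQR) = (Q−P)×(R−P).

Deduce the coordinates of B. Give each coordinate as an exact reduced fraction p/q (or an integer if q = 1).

1. B_x = 6  [line 1·x + 1·y + -4 = 0 ∩ |BA|² = 1]
2. B_y = -2  [line 1·x + 1·y + -4 = 0 ∩ |BA|² = 1]
   → B = (6, -2)

B = (6, -2)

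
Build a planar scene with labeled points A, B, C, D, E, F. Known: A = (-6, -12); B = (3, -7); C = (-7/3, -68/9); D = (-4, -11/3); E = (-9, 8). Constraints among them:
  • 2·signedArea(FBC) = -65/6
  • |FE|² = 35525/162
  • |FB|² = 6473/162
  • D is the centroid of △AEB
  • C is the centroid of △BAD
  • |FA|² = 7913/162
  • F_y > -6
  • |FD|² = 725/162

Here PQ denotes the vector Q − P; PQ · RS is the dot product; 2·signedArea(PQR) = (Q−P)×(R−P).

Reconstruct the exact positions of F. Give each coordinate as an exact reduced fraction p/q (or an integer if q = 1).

1. F_x = -19/6  [line 5/9·x + -16/3·y + -169/6 = 0 ∩ |FE|² = 35525/162]
2. F_y = -101/18  [line 5/9·x + -16/3·y + -169/6 = 0 ∩ |FE|² = 35525/162]
   → F = (-19/6, -101/18)

F = (-19/6, -101/18)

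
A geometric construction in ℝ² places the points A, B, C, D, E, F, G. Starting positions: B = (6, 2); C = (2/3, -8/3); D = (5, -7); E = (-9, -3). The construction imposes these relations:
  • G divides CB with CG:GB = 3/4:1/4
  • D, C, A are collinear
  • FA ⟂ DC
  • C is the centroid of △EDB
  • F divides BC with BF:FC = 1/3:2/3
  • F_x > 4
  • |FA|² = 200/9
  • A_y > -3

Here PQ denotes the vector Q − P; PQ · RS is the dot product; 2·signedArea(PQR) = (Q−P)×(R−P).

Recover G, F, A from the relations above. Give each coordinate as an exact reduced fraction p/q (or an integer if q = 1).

A = (8/9, -26/9)
F = (38/9, 4/9)
G = (14/3, 5/6)

1. G_x = 14/3  [G divides CB with CG:GB = 3/4:1/4]
2. G_y = 5/6  [G divides CB with CG:GB = 3/4:1/4]
   → G = (14/3, 5/6)
3. F_x = 38/9  [F divides BC with BF:FC = 1/3:2/3]
4. F_y = 4/9  [F divides BC with BF:FC = 1/3:2/3]
   → F = (38/9, 4/9)
5. A_x = 8/9  [D, C, A are collinear ∩ FA ⟂ DC]
6. A_y = -26/9  [D, C, A are collinear ∩ FA ⟂ DC]
   → A = (8/9, -26/9)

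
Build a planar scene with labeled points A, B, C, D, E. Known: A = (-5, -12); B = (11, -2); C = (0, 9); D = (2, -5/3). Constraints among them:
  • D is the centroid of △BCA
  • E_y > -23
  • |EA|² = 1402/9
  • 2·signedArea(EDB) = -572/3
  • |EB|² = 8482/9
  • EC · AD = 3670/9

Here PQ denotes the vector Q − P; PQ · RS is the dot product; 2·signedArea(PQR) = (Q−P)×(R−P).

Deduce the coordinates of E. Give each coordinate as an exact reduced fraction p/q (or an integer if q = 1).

E = (-12, -67/3)

1. E_x = -12  [2·signedArea(EDB) = -572/3 ∩ EC · AD = 3670/9]
2. E_y = -67/3  [2·signedArea(EDB) = -572/3 ∩ EC · AD = 3670/9]
   → E = (-12, -67/3)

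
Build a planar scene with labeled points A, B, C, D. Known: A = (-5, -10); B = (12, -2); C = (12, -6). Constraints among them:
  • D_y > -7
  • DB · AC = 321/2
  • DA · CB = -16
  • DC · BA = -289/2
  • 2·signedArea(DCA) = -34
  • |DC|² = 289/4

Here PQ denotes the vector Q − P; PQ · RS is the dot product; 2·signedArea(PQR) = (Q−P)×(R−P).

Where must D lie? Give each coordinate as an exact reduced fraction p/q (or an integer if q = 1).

1. D_x = 7/2  [DC · BA = -289/2 ∩ 2·signedArea(DCA) = -34]
2. D_y = -6  [DC · BA = -289/2 ∩ 2·signedArea(DCA) = -34]
   → D = (7/2, -6)

D = (7/2, -6)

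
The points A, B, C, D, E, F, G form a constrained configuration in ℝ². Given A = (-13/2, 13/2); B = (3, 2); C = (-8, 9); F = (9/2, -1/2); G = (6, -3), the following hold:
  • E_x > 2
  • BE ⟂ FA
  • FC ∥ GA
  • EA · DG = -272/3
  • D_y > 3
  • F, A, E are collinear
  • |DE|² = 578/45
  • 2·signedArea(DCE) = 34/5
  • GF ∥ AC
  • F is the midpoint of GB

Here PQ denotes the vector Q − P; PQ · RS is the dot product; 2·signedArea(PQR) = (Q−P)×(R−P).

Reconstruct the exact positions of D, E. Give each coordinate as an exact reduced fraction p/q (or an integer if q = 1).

1. E_x = 23/10  [F, A, E are collinear ∩ BE ⟂ FA]
2. E_y = 9/10  [F, A, E are collinear ∩ BE ⟂ FA]
   → E = (23/10, 9/10)
3. D_x = -1/6  [2·signedArea(DCE) = 34/5 ∩ EA · DG = -272/3]
4. D_y = 7/2  [2·signedArea(DCE) = 34/5 ∩ EA · DG = -272/3]
   → D = (-1/6, 7/2)

D = (-1/6, 7/2)
E = (23/10, 9/10)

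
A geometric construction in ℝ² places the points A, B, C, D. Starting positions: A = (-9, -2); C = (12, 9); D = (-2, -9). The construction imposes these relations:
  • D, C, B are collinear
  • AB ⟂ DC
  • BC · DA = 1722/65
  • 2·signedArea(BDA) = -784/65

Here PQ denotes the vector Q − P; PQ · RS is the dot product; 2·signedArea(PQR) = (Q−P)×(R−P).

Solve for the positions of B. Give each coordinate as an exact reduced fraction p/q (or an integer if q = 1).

B = (-81/65, -522/65)

1. B_x = -81/65  [D, C, B are collinear ∩ AB ⟂ DC]
2. B_y = -522/65  [D, C, B are collinear ∩ AB ⟂ DC]
   → B = (-81/65, -522/65)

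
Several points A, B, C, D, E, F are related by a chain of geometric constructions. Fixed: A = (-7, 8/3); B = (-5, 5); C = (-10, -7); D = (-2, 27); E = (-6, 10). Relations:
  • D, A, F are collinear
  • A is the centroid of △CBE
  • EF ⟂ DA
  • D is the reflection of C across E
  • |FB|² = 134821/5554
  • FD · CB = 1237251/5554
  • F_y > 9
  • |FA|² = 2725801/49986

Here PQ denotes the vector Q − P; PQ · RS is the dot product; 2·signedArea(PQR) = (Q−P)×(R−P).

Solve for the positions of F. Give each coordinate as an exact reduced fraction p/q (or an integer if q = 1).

F = (-30623/5554, 54985/5554)

1. F_x = -30623/5554  [D, A, F are collinear ∩ EF ⟂ DA]
2. F_y = 54985/5554  [D, A, F are collinear ∩ EF ⟂ DA]
   → F = (-30623/5554, 54985/5554)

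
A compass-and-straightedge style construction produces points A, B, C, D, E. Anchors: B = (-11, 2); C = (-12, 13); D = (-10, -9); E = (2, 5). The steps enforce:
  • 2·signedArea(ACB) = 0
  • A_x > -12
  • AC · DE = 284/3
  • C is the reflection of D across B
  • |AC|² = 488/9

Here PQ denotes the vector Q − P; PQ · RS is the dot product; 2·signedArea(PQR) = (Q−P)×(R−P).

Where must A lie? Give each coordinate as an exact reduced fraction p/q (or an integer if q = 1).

A = (-34/3, 17/3)

1. A_x = -34/3  [2·signedArea(ACB) = 0 ∩ AC · DE = 284/3]
2. A_y = 17/3  [2·signedArea(ACB) = 0 ∩ AC · DE = 284/3]
   → A = (-34/3, 17/3)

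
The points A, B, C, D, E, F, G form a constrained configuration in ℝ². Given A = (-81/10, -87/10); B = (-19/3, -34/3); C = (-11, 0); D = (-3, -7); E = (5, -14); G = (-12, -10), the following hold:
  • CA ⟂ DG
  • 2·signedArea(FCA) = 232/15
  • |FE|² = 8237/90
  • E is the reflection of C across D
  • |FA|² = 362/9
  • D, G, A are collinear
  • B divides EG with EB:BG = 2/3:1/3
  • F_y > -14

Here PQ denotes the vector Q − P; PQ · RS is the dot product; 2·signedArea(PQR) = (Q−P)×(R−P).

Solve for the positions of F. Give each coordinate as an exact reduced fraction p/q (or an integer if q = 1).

1. F_x = -137/30  [line 87/10·x + 29/10·y + 2407/30 = 0 ∩ |FE|² = 8237/90]
2. F_y = -419/30  [line 87/10·x + 29/10·y + 2407/30 = 0 ∩ |FE|² = 8237/90]
   → F = (-137/30, -419/30)

F = (-137/30, -419/30)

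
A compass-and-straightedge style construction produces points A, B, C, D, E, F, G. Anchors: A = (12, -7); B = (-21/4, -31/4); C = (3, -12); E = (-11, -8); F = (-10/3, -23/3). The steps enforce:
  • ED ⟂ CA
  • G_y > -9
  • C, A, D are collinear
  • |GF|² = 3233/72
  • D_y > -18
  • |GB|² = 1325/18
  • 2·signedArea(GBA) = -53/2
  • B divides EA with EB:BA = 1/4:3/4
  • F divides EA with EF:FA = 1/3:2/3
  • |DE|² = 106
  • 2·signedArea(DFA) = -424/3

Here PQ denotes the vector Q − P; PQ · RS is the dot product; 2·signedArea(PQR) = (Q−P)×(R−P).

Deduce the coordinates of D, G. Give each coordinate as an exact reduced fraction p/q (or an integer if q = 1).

D = (-6, -17)
G = (13/4, -107/12)

1. D_x = -6  [C, A, D are collinear ∩ ED ⟂ CA]
2. D_y = -17  [C, A, D are collinear ∩ ED ⟂ CA]
   → D = (-6, -17)
3. G_x = 13/4  [line -3/4·x + 69/4·y + 625/4 = 0 ∩ |GF|² = 3233/72]
4. G_y = -107/12  [line -3/4·x + 69/4·y + 625/4 = 0 ∩ |GF|² = 3233/72]
   → G = (13/4, -107/12)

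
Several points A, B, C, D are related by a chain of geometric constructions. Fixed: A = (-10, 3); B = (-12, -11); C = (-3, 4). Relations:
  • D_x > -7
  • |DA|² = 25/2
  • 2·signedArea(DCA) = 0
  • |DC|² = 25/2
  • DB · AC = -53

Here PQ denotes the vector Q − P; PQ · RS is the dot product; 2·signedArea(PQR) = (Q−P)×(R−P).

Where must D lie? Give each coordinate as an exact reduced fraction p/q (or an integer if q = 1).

1. D_x = -13/2  [2·signedArea(DCA) = 0 ∩ DB · AC = -53]
2. D_y = 7/2  [2·signedArea(DCA) = 0 ∩ DB · AC = -53]
   → D = (-13/2, 7/2)

D = (-13/2, 7/2)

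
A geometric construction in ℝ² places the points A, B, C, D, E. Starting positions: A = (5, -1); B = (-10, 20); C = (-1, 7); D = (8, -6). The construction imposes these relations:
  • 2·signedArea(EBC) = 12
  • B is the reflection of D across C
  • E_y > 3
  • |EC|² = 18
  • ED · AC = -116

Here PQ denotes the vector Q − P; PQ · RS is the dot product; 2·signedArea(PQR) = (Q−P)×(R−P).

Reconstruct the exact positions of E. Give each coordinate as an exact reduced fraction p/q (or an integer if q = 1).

1. E_x = 2  [ED · AC = -116 ∩ 2·signedArea(EBC) = 12]
2. E_y = 4  [ED · AC = -116 ∩ 2·signedArea(EBC) = 12]
   → E = (2, 4)

E = (2, 4)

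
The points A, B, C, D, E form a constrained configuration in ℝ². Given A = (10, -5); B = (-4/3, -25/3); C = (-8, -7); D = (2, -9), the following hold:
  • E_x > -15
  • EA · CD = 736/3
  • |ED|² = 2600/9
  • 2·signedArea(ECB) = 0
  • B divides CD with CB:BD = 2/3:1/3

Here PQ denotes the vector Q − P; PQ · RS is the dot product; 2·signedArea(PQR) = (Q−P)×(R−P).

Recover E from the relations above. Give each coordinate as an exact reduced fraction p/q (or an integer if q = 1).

1. E_x = -44/3  [2·signedArea(ECB) = 0 ∩ EA · CD = 736/3]
2. E_y = -17/3  [2·signedArea(ECB) = 0 ∩ EA · CD = 736/3]
   → E = (-44/3, -17/3)

E = (-44/3, -17/3)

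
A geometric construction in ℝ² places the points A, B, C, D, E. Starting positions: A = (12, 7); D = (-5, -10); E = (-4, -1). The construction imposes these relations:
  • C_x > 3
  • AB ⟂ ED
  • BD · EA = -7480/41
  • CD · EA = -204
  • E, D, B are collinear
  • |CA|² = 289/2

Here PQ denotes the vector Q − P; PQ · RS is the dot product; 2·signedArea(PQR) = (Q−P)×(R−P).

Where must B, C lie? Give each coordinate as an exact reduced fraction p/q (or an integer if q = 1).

B = (-120/41, 355/41)
C = (7/2, -3/2)

1. B_x = -120/41  [E, D, B are collinear ∩ AB ⟂ ED]
2. B_y = 355/41  [E, D, B are collinear ∩ AB ⟂ ED]
   → B = (-120/41, 355/41)
3. C_x = 7/2  [line -16·x + -8·y + 44 = 0 ∩ |CA|² = 289/2]
4. C_y = -3/2  [line -16·x + -8·y + 44 = 0 ∩ |CA|² = 289/2]
   → C = (7/2, -3/2)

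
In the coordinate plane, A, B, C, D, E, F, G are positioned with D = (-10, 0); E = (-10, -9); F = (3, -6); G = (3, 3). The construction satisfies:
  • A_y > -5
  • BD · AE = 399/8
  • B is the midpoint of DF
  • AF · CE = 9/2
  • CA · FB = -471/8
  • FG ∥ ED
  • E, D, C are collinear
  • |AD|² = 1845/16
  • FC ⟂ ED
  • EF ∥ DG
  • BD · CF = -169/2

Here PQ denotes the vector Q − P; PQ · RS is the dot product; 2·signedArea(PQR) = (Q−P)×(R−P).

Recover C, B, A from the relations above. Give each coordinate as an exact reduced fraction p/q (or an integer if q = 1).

1. C_x = -10  [E, D, C are collinear ∩ FC ⟂ ED]
2. C_y = -6  [E, D, C are collinear ∩ FC ⟂ ED]
   → C = (-10, -6)
3. B_x = -7/2  [B is the midpoint of DF]
4. B_y = -3  [B is the midpoint of DF]
   → B = (-7/2, -3)
5. A_x = -1/4  [AF · CE = 9/2 ∩ BD · AE = 399/8]
6. A_y = -9/2  [AF · CE = 9/2 ∩ BD · AE = 399/8]
   → A = (-1/4, -9/2)

A = (-1/4, -9/2)
B = (-7/2, -3)
C = (-10, -6)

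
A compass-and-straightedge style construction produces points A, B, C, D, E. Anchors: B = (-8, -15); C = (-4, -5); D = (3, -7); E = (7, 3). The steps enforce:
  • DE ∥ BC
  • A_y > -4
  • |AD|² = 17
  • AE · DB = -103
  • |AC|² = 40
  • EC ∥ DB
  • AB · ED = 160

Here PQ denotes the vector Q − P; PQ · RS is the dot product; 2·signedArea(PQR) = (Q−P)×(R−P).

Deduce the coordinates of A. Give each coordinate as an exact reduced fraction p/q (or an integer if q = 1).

A = (2, -3)

1. A_x = 2  [AE · DB = -103 ∩ AB · ED = 160]
2. A_y = -3  [AE · DB = -103 ∩ AB · ED = 160]
   → A = (2, -3)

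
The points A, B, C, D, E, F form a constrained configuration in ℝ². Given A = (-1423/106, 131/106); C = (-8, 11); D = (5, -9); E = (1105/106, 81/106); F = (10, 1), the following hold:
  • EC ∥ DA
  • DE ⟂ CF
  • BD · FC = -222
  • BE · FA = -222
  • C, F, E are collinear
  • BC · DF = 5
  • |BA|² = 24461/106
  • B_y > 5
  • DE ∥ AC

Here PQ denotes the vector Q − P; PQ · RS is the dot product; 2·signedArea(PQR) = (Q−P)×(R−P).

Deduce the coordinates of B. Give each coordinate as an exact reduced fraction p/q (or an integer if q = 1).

1. B_x = 1  [BD · FC = -222 ∩ BE · FA = -222]
2. B_y = 6  [BD · FC = -222 ∩ BE · FA = -222]
   → B = (1, 6)

B = (1, 6)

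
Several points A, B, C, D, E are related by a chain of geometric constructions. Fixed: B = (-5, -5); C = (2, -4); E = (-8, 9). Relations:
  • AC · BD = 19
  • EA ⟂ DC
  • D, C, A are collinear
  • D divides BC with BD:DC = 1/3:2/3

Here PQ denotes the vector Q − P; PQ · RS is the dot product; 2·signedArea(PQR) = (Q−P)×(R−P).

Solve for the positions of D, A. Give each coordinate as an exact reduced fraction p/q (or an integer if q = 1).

A = (-299/50, -257/50)
D = (-8/3, -14/3)

1. D_x = -8/3  [D divides BC with BD:DC = 1/3:2/3]
2. D_y = -14/3  [D divides BC with BD:DC = 1/3:2/3]
   → D = (-8/3, -14/3)
3. A_x = -299/50  [D, C, A are collinear ∩ EA ⟂ DC]
4. A_y = -257/50  [D, C, A are collinear ∩ EA ⟂ DC]
   → A = (-299/50, -257/50)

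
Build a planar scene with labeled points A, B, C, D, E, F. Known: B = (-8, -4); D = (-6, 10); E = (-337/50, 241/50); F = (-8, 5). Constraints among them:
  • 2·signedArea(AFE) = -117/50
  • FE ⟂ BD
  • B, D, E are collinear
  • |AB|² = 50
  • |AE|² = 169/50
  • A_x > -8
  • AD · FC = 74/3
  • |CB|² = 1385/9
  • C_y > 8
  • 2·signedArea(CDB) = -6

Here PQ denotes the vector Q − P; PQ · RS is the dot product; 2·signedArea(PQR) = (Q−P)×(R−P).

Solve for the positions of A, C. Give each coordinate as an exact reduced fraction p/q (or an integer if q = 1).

1. A_x = -7  [line 9/50·x + 63/50·y + -63/25 = 0 ∩ |AB|² = 50]
2. A_y = 3  [line 9/50·x + 63/50·y + -63/25 = 0 ∩ |AB|² = 50]
   → A = (-7, 3)
3. C_x = -20/3  [2·signedArea(CDB) = -6 ∩ AD · FC = 74/3]
4. C_y = 25/3  [2·signedArea(CDB) = -6 ∩ AD · FC = 74/3]
   → C = (-20/3, 25/3)

A = (-7, 3)
C = (-20/3, 25/3)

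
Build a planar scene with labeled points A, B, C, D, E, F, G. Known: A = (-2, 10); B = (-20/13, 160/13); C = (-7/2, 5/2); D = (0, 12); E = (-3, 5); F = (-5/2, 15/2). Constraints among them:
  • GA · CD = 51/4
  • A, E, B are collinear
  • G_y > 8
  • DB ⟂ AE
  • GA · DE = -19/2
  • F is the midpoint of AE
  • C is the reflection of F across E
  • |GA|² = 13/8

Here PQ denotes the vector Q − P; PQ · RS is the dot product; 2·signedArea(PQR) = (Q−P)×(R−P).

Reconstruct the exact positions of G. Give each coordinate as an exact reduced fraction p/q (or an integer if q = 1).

1. G_x = -9/4  [GA · CD = 51/4 ∩ GA · DE = -19/2]
2. G_y = 35/4  [GA · CD = 51/4 ∩ GA · DE = -19/2]
   → G = (-9/4, 35/4)

G = (-9/4, 35/4)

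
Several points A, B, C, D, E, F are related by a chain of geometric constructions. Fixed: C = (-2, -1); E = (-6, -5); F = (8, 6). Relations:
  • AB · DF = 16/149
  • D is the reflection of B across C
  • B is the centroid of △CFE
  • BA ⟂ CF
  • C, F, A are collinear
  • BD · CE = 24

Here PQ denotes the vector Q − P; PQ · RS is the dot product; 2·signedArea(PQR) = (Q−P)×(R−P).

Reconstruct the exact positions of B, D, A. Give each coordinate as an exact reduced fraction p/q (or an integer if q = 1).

A = (-28/149, 40/149)
B = (0, 0)
D = (-4, -2)

1. B_x = 0  [B is the centroid of △CFE]
2. B_y = 0  [B is the centroid of △CFE]
   → B = (0, 0)
3. D_x = -4  [D is the reflection of B across C]
4. D_y = -2  [D is the reflection of B across C]
   → D = (-4, -2)
5. A_x = -28/149  [C, F, A are collinear ∩ BA ⟂ CF]
6. A_y = 40/149  [C, F, A are collinear ∩ BA ⟂ CF]
   → A = (-28/149, 40/149)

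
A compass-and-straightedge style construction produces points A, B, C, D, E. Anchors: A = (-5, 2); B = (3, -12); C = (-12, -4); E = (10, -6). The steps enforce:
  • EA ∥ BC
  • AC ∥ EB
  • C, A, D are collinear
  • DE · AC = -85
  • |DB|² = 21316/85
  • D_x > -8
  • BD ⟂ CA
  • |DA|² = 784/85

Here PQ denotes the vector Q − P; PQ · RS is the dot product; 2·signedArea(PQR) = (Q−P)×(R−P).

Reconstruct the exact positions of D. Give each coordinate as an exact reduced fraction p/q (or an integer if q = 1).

D = (-621/85, 2/85)

1. D_x = -621/85  [C, A, D are collinear ∩ BD ⟂ CA]
2. D_y = 2/85  [C, A, D are collinear ∩ BD ⟂ CA]
   → D = (-621/85, 2/85)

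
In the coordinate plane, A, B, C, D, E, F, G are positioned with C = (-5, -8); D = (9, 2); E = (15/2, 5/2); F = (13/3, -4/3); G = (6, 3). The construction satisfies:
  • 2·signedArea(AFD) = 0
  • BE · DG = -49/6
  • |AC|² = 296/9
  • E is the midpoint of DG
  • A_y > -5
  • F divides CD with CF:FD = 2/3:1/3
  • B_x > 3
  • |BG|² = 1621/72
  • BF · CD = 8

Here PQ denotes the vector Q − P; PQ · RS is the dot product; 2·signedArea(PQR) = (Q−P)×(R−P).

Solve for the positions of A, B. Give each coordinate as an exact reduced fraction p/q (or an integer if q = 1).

1. A_x = -1/3  [line -10/3·x + 14/3·y + 62/3 = 0 ∩ |AC|² = 296/9]
2. A_y = -14/3  [line -10/3·x + 14/3·y + 62/3 = 0 ∩ |AC|² = 296/9]
   → A = (-1/3, -14/3)
3. B_x = 43/12  [BF · CD = 8 ∩ BE · DG = -49/6]
4. B_y = -13/12  [BF · CD = 8 ∩ BE · DG = -49/6]
   → B = (43/12, -13/12)

A = (-1/3, -14/3)
B = (43/12, -13/12)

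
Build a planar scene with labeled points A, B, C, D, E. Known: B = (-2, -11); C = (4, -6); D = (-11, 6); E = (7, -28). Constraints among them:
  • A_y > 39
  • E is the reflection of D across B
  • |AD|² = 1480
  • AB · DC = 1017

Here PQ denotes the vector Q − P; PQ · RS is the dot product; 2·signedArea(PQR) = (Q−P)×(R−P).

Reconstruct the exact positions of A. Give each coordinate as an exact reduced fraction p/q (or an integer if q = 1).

1. A_x = -29  [line -15·x + 12·y + -915 = 0 ∩ |AD|² = 1480]
2. A_y = 40  [line -15·x + 12·y + -915 = 0 ∩ |AD|² = 1480]
   → A = (-29, 40)

A = (-29, 40)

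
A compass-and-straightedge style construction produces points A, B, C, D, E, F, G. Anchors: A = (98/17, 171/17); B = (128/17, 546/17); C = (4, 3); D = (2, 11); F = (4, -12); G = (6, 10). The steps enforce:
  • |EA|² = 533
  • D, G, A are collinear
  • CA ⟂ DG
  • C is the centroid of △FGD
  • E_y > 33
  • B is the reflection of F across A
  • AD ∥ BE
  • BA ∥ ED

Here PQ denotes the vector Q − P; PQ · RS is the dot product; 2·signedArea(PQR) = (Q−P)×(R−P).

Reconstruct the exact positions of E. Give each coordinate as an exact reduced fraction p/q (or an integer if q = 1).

E = (64/17, 562/17)

1. E_x = 64/17  [BA ∥ ED ∩ AD ∥ BE]
2. E_y = 562/17  [BA ∥ ED ∩ AD ∥ BE]
   → E = (64/17, 562/17)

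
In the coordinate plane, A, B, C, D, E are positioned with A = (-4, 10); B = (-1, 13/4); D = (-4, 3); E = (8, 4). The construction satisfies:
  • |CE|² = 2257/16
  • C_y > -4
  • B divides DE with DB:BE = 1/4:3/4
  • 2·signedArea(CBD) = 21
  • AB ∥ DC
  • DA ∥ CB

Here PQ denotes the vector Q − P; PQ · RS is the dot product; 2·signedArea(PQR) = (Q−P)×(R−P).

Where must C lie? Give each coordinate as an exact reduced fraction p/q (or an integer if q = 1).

1. C_x = -1  [DA ∥ CB ∩ AB ∥ DC]
2. C_y = -15/4  [DA ∥ CB ∩ AB ∥ DC]
   → C = (-1, -15/4)

C = (-1, -15/4)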